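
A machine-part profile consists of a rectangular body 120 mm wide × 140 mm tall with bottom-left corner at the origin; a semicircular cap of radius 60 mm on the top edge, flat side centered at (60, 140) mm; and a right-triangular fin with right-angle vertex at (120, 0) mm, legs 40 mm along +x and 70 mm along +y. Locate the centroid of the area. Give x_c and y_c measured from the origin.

x_c = 64.30 mm, y_c = 89.89 mm

rectangular body: A = 120 × 140 = 16800.00, centroid at (60.00, 70.00).
semicircular top: A = ½π·60² = 5654.87, centroid at (60.00, 165.46).
triangular fin: A = ½·40·70 = 1400.00, centroid at (133.33, 23.33).
ΣA = 23854.87 mm²
ΣAx_c = (16800.00)(60.00) + (5654.87)(60.00) + (1400.00)(133.33) = 1533958.67 mm³
ΣAy_c = (16800.00)(70.00) + (5654.87)(165.46) + (1400.00)(23.33) = 2144348.02 mm³
x_c = 1533958.67 / 23854.87 = 64.30 mm
y_c = 2144348.02 / 23854.87 = 89.89 mm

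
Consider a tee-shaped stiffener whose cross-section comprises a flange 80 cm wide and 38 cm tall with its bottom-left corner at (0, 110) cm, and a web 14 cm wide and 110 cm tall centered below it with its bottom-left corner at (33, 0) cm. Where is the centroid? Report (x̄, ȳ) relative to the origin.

x̄ = 40.00 cm, ȳ = 104.12 cm

web: A = 14 × 110 = 1540.00, centroid at (40.00, 55.00).
flange: A = 80 × 38 = 3040.00, centroid at (40.00, 129.00).
ΣA = 4580.00 cm², ΣAx̄ = 183200.00 cm³, ΣAȳ = 476860.00 cm³.
x̄ = 183200.00/4580.00 = 40.00 cm; ȳ = 476860.00/4580.00 = 104.12 cm.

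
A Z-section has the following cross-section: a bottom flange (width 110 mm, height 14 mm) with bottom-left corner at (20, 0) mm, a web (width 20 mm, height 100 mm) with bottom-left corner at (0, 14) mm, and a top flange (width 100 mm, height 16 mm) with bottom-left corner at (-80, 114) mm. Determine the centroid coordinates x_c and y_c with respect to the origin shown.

bottom flange: A = 110 × 14 = 1540.00, centroid at (75.00, 7.00).
web: A = 20 × 100 = 2000.00, centroid at (10.00, 64.00).
top flange: A = 100 × 16 = 1600.00, centroid at (-30.00, 122.00).
ΣA = 5140.00 mm²
ΣAx_c = (1540.00)(75.00) + (2000.00)(10.00) + (1600.00)(-30.00) = 87500.00 mm³
ΣAy_c = (1540.00)(7.00) + (2000.00)(64.00) + (1600.00)(122.00) = 333980.00 mm³
x_c = 87500.00 / 5140.00 = 17.02 mm
y_c = 333980.00 / 5140.00 = 64.98 mm

x_c = 17.02 mm, y_c = 64.98 mm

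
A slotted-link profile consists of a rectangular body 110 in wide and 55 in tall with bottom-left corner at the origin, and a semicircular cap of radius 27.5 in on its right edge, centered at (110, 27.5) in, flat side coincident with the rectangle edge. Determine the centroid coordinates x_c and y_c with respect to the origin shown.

rectangular body: A = 110 × 55 = 6050.00, centroid at (55.00, 27.50).
semicircular end: A = ½π·27.5² = 1187.91, centroid at (121.67, 27.50).
ΣA = 7237.91 in²
ΣAx_c = (6050.00)(55.00) + (1187.91)(121.67) = 477285.20 in³
ΣAy_c = (6050.00)(27.50) + (1187.91)(27.50) = 199042.65 in³
x_c = 477285.20 / 7237.91 = 65.94 in
y_c = 199042.65 / 7237.91 = 27.50 in

x_c = 65.94 in, y_c = 27.50 in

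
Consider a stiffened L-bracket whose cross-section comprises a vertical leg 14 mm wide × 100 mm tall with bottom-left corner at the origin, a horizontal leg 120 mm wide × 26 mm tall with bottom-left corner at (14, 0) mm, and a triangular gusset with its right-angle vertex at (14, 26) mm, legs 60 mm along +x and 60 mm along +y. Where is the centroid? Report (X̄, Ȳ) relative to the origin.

vertical leg: A = 14 × 100 = 1400.00, centroid at (7.00, 50.00).
horizontal leg: A = 120 × 26 = 3120.00, centroid at (74.00, 13.00).
gusset: A = ½·60·60 = 1800.00, centroid at (34.00, 46.00).
ΣA = 6320.00 mm², ΣAX̄ = 301880.00 mm³, ΣAȲ = 193360.00 mm³.
X̄ = 301880.00/6320.00 = 47.77 mm; Ȳ = 193360.00/6320.00 = 30.59 mm.

X̄ = 47.77 mm, Ȳ = 30.59 mm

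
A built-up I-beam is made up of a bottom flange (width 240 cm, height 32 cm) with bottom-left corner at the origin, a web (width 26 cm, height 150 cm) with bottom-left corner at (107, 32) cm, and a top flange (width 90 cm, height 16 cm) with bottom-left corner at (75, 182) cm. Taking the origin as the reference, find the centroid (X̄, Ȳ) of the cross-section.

X̄ = 120.00 cm, Ȳ = 62.50 cm

bottom flange: A = 240 × 32 = 7680.00, centroid at (120.00, 16.00).
web: A = 26 × 150 = 3900.00, centroid at (120.00, 107.00).
top flange: A = 90 × 16 = 1440.00, centroid at (120.00, 190.00).
ΣA = 13020.00 cm²
ΣAX̄ = (7680.00)(120.00) + (3900.00)(120.00) + (1440.00)(120.00) = 1562400.00 cm³
ΣAȲ = (7680.00)(16.00) + (3900.00)(107.00) + (1440.00)(190.00) = 813780.00 cm³
X̄ = 1562400.00 / 13020.00 = 120.00 cm
Ȳ = 813780.00 / 13020.00 = 62.50 cm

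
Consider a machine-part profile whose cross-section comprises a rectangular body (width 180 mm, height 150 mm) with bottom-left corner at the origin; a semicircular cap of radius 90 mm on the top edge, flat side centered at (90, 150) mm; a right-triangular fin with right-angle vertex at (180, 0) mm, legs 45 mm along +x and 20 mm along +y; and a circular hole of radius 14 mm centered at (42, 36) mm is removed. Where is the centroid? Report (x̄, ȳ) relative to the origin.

Part | A | x̄ᵢ | ȳᵢ | A·x̄ᵢ | A·ȳᵢ
rectangular body | 27000.00 | 90.00 | 75.00 | 2430000.00 | 2025000.00
semicircular top | 12723.45 | 90.00 | 188.20 | 1145110.52 | 2394517.54
triangular fin | 450.00 | 195.00 | 6.67 | 87750.00 | 3000.00
hole | -615.75 | 42.00 | 36.00 | -25861.59 | -22167.08
Σ | 39557.70 |  |  | 3636998.93 | 4400350.46
x̄ = 3636998.93 / 39557.70 = 91.94 mm
ȳ = 4400350.46 / 39557.70 = 111.24 mm

x̄ = 91.94 mm, ȳ = 111.24 mm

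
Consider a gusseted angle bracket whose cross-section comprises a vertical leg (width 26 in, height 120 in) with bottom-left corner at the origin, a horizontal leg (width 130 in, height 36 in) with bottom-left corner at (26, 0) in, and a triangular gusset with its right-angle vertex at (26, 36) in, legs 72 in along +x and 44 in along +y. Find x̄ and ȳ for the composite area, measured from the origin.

vertical leg: A = 26 × 120 = 3120.00, centroid at (13.00, 60.00).
horizontal leg: A = 130 × 36 = 4680.00, centroid at (91.00, 18.00).
gusset: A = ½·72·44 = 1584.00, centroid at (50.00, 50.67).
ΣA = 9384.00 in²
ΣAx̄ = (3120.00)(13.00) + (4680.00)(91.00) + (1584.00)(50.00) = 545640.00 in³
ΣAȳ = (3120.00)(60.00) + (4680.00)(18.00) + (1584.00)(50.67) = 351696.00 in³
x̄ = 545640.00 / 9384.00 = 58.15 in
ȳ = 351696.00 / 9384.00 = 37.48 in

x̄ = 58.15 in, ȳ = 37.48 in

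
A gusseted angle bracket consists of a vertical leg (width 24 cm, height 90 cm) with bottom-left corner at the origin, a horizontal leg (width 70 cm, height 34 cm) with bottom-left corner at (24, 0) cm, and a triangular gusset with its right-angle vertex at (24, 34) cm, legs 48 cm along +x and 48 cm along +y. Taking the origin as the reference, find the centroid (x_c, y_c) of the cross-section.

Part | A | x̄ᵢ | ȳᵢ | A·x̄ᵢ | A·ȳᵢ
vertical leg | 2160.00 | 12.00 | 45.00 | 25920.00 | 97200.00
horizontal leg | 2380.00 | 59.00 | 17.00 | 140420.00 | 40460.00
gusset | 1152.00 | 40.00 | 50.00 | 46080.00 | 57600.00
Σ | 5692.00 |  |  | 212420.00 | 195260.00
x_c = 212420.00 / 5692.00 = 37.32 cm
y_c = 195260.00 / 5692.00 = 34.30 cm

x_c = 37.32 cm, y_c = 34.30 cm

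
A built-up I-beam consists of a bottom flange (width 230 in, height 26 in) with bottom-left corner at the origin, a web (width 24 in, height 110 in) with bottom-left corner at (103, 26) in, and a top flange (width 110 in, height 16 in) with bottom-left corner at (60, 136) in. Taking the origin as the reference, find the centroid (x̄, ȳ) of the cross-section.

x̄ = 115.00 in, ȳ = 52.51 in

bottom flange: A = 230 × 26 = 5980.00, centroid at (115.00, 13.00).
web: A = 24 × 110 = 2640.00, centroid at (115.00, 81.00).
top flange: A = 110 × 16 = 1760.00, centroid at (115.00, 144.00).
ΣA = 10380.00 in²
ΣAx̄ = (5980.00)(115.00) + (2640.00)(115.00) + (1760.00)(115.00) = 1193700.00 in³
ΣAȳ = (5980.00)(13.00) + (2640.00)(81.00) + (1760.00)(144.00) = 545020.00 in³
x̄ = 1193700.00 / 10380.00 = 115.00 in
ȳ = 545020.00 / 10380.00 = 52.51 in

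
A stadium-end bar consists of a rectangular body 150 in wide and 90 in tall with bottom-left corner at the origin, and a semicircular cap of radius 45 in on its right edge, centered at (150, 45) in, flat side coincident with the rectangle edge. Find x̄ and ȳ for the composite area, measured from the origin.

x̄ = 92.94 in, ȳ = 45.00 in

rectangular body: A = 150 × 90 = 13500.00, centroid at (75.00, 45.00).
semicircular end: A = ½π·45² = 3180.86, centroid at (169.10, 45.00).
ΣA = 16680.86 in², ΣAx̄ = 1550379.38 in³, ΣAȳ = 750638.82 in³.
x̄ = 1550379.38/16680.86 = 92.94 in; ȳ = 750638.82/16680.86 = 45.00 in.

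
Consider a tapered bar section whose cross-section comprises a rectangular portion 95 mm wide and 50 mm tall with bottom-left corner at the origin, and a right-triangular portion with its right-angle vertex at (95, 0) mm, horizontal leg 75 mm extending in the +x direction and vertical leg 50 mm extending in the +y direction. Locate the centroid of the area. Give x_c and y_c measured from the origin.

Part | A | x̄ᵢ | ȳᵢ | A·x̄ᵢ | A·ȳᵢ
rectangular portion | 4750.00 | 47.50 | 25.00 | 225625.00 | 118750.00
triangular portion | 1875.00 | 120.00 | 16.67 | 225000.00 | 31250.00
Σ | 6625.00 |  |  | 450625.00 | 150000.00
x_c = 450625.00 / 6625.00 = 68.02 mm
y_c = 150000.00 / 6625.00 = 22.64 mm

x_c = 68.02 mm, y_c = 22.64 mm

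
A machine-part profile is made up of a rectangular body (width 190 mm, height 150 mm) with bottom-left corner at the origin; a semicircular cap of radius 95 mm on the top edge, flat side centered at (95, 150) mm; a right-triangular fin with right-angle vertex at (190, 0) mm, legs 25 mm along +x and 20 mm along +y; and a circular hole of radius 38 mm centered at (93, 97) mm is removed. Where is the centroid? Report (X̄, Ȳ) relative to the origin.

X̄ = 95.91 mm, Ȳ = 114.54 mm

rectangular body: A = 190 × 150 = 28500.00, centroid at (95.00, 75.00).
semicircular top: A = ½π·95² = 14176.44, centroid at (95.00, 190.32).
triangular fin: A = ½·25·20 = 250.00, centroid at (198.33, 6.67).
hole: A = −π·38² = -4536.46, centroid at (93.00, 97.00).
ΣA = 38389.98 mm², ΣAX̄ = 3681954.07 mm³, ΣAȲ = 4397178.93 mm³.
X̄ = 3681954.07/38389.98 = 95.91 mm; Ȳ = 4397178.93/38389.98 = 114.54 mm.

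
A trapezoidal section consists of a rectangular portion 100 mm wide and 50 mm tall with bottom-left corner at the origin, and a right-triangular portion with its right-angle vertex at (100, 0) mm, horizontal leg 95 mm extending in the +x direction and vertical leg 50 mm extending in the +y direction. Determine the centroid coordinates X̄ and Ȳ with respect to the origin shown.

X̄ = 76.30 mm, Ȳ = 22.32 mm

rectangular portion: A = 100 × 50 = 5000.00, centroid at (50.00, 25.00).
triangular portion: A = ½·95·50 = 2375.00, centroid at (131.67, 16.67).
ΣA = 7375.00 mm²
ΣAX̄ = (5000.00)(50.00) + (2375.00)(131.67) = 562708.33 mm³
ΣAȲ = (5000.00)(25.00) + (2375.00)(16.67) = 164583.33 mm³
X̄ = 562708.33 / 7375.00 = 76.30 mm
Ȳ = 164583.33 / 7375.00 = 22.32 mm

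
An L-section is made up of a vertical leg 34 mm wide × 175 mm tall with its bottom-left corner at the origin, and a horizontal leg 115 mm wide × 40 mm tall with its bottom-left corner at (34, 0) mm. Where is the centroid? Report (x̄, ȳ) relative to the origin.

x̄ = 49.48 mm, ȳ = 58.07 mm

vertical leg: A = 34 × 175 = 5950.00, centroid at (17.00, 87.50).
horizontal leg: A = 115 × 40 = 4600.00, centroid at (91.50, 20.00).
ΣA = 10550.00 mm², ΣAx̄ = 522050.00 mm³, ΣAȳ = 612625.00 mm³.
x̄ = 522050.00/10550.00 = 49.48 mm; ȳ = 612625.00/10550.00 = 58.07 mm.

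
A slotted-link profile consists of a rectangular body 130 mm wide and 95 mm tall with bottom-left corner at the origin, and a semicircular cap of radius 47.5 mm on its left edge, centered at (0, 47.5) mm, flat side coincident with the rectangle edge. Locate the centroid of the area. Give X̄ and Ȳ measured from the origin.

rectangular body: A = 130 × 95 = 12350.00, centroid at (65.00, 47.50).
semicircular end: A = ½π·47.5² = 3544.11, centroid at (-20.16, 47.50).
ΣA = 15894.11 mm², ΣAX̄ = 731302.08 mm³, ΣAȲ = 754970.19 mm³.
X̄ = 731302.08/15894.11 = 46.01 mm; Ȳ = 754970.19/15894.11 = 47.50 mm.

X̄ = 46.01 mm, Ȳ = 47.50 mm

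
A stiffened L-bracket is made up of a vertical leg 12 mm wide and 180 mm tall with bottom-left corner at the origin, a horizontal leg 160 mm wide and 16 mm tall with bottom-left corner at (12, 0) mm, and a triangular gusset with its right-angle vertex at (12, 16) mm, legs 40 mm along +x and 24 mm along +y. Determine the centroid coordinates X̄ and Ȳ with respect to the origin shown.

X̄ = 50.12 mm, Ȳ = 43.54 mm

vertical leg: A = 12 × 180 = 2160.00, centroid at (6.00, 90.00).
horizontal leg: A = 160 × 16 = 2560.00, centroid at (92.00, 8.00).
gusset: A = ½·40·24 = 480.00, centroid at (25.33, 24.00).
ΣA = 5200.00 mm², ΣAX̄ = 260640.00 mm³, ΣAȲ = 226400.00 mm³.
X̄ = 260640.00/5200.00 = 50.12 mm; Ȳ = 226400.00/5200.00 = 43.54 mm.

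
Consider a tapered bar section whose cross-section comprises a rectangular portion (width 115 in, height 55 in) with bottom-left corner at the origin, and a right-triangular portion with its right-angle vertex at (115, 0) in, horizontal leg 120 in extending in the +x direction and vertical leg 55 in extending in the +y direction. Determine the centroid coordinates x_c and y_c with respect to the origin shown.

rectangular portion: A = 115 × 55 = 6325.00, centroid at (57.50, 27.50).
triangular portion: A = ½·120·55 = 3300.00, centroid at (155.00, 18.33).
ΣA = 9625.00 in², ΣAx_c = 875187.50 in³, ΣAy_c = 234437.50 in³.
x_c = 875187.50/9625.00 = 90.93 in; y_c = 234437.50/9625.00 = 24.36 in.

x_c = 90.93 in, y_c = 24.36 in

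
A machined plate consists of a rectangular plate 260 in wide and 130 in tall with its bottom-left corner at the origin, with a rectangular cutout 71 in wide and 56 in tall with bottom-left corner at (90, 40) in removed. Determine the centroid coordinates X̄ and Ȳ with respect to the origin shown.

plate: A = 260 × 130 = 33800.00, centroid at (130.00, 65.00).
hole: A = −(71 × 56) = -3976.00, centroid at (125.50, 68.00).
ΣA = 29824.00 in², ΣAX̄ = 3895012.00 in³, ΣAȲ = 1926632.00 in³.
X̄ = 3895012.00/29824.00 = 130.60 in; Ȳ = 1926632.00/29824.00 = 64.60 in.

X̄ = 130.60 in, Ȳ = 64.60 in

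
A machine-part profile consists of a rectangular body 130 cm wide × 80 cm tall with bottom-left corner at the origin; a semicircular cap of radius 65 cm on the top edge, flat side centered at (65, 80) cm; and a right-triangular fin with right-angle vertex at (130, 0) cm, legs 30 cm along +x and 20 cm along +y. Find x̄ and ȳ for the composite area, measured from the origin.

x̄ = 66.30 cm, ȳ = 65.30 cm

rectangular body: A = 130 × 80 = 10400.00, centroid at (65.00, 40.00).
semicircular top: A = ½π·65² = 6636.61, centroid at (65.00, 107.59).
triangular fin: A = ½·30·20 = 300.00, centroid at (140.00, 6.67).
ΣA = 17336.61 cm², ΣAx̄ = 1149379.94 cm³, ΣAȳ = 1132012.49 cm³.
x̄ = 1149379.94/17336.61 = 66.30 cm; ȳ = 1132012.49/17336.61 = 65.30 cm.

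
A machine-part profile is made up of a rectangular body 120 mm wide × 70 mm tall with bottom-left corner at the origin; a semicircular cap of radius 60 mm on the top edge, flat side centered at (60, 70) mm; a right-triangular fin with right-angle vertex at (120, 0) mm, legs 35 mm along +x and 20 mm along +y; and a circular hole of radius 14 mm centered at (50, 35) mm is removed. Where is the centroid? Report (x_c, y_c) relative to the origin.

x_c = 62.27 mm, y_c = 59.08 mm

Part | A | x̄ᵢ | ȳᵢ | A·x̄ᵢ | A·ȳᵢ
rectangular body | 8400.00 | 60.00 | 35.00 | 504000.00 | 294000.00
semicircular top | 5654.87 | 60.00 | 95.46 | 339292.01 | 539840.67
triangular fin | 350.00 | 131.67 | 6.67 | 46083.33 | 2333.33
hole | -615.75 | 50.00 | 35.00 | -30787.61 | -21551.33
Σ | 13789.11 |  |  | 858587.73 | 814622.68
x_c = 858587.73 / 13789.11 = 62.27 mm
y_c = 814622.68 / 13789.11 = 59.08 mm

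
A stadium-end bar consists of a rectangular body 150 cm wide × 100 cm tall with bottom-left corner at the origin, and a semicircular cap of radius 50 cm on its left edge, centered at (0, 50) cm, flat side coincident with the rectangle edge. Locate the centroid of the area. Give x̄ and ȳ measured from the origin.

x̄ = 55.04 cm, ȳ = 50.00 cm

Part | A | x̄ᵢ | ȳᵢ | A·x̄ᵢ | A·ȳᵢ
rectangular body | 15000.00 | 75.00 | 50.00 | 1125000.00 | 750000.00
semicircular end | 3926.99 | -21.22 | 50.00 | -83333.33 | 196349.54
Σ | 18926.99 |  |  | 1041666.67 | 946349.54
x̄ = 1041666.67 / 18926.99 = 55.04 cm
ȳ = 946349.54 / 18926.99 = 50.00 cm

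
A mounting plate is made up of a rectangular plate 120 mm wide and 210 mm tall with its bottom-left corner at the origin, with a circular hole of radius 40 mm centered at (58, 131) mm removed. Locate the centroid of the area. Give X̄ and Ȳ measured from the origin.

X̄ = 60.50 mm, Ȳ = 98.52 mm

plate: A = 120 × 210 = 25200.00, centroid at (60.00, 105.00).
hole: A = −π·40² = -5026.55, centroid at (58.00, 131.00).
ΣA = 20173.45 mm², ΣAX̄ = 1220460.20 mm³, ΣAȲ = 1987522.18 mm³.
X̄ = 1220460.20/20173.45 = 60.50 mm; Ȳ = 1987522.18/20173.45 = 98.52 mm.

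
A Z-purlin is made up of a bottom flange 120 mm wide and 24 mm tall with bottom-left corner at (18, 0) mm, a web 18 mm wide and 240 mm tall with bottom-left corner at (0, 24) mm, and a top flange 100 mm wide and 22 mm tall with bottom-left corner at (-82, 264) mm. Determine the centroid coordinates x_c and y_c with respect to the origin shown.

x_c = 20.54 mm, y_c = 134.22 mm

bottom flange: A = 120 × 24 = 2880.00, centroid at (78.00, 12.00).
web: A = 18 × 240 = 4320.00, centroid at (9.00, 144.00).
top flange: A = 100 × 22 = 2200.00, centroid at (-32.00, 275.00).
ΣA = 9400.00 mm², ΣAx_c = 193120.00 mm³, ΣAy_c = 1261640.00 mm³.
x_c = 193120.00/9400.00 = 20.54 mm; y_c = 1261640.00/9400.00 = 134.22 mm.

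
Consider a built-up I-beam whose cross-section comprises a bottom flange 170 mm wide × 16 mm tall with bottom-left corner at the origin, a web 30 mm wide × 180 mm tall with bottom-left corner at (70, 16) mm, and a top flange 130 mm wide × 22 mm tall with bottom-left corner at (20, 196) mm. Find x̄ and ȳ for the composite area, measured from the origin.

x̄ = 85.00 mm, ȳ = 108.03 mm

bottom flange: A = 170 × 16 = 2720.00, centroid at (85.00, 8.00).
web: A = 30 × 180 = 5400.00, centroid at (85.00, 106.00).
top flange: A = 130 × 22 = 2860.00, centroid at (85.00, 207.00).
ΣA = 10980.00 mm², ΣAx̄ = 933300.00 mm³, ΣAȳ = 1186180.00 mm³.
x̄ = 933300.00/10980.00 = 85.00 mm; ȳ = 1186180.00/10980.00 = 108.03 mm.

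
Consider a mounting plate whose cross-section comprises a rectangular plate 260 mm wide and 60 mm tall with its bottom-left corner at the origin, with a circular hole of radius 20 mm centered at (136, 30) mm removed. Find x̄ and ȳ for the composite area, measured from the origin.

x̄ = 129.47 mm, ȳ = 30.00 mm

Part | A | x̄ᵢ | ȳᵢ | A·x̄ᵢ | A·ȳᵢ
plate | 15600.00 | 130.00 | 30.00 | 2028000.00 | 468000.00
hole | -1256.64 | 136.00 | 30.00 | -170902.64 | -37699.11
Σ | 14343.36 |  |  | 1857097.36 | 430300.89
x̄ = 1857097.36 / 14343.36 = 129.47 mm
ȳ = 430300.89 / 14343.36 = 30.00 mm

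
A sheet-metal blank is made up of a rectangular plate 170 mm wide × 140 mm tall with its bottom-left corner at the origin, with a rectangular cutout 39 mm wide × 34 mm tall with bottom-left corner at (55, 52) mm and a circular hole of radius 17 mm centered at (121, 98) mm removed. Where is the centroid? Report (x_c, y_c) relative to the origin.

plate: A = 170 × 140 = 23800.00, centroid at (85.00, 70.00).
hole 1: A = −(39 × 34) = -1326.00, centroid at (74.50, 69.00).
hole 2: A = −π·17² = -907.92, centroid at (121.00, 98.00).
ΣA = 21566.08 mm², ΣAx_c = 1814354.65 mm³, ΣAy_c = 1485529.81 mm³.
x_c = 1814354.65/21566.08 = 84.13 mm; y_c = 1485529.81/21566.08 = 68.88 mm.

x_c = 84.13 mm, y_c = 68.88 mm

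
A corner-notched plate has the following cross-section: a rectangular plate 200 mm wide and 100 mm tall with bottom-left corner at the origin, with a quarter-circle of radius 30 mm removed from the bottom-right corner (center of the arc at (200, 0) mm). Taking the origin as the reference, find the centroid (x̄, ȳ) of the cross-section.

plate: A = 200 × 100 = 20000.00, centroid at (100.00, 50.00).
removed quarter-circle: A = −¼π·30² = -706.86, centroid at (187.27, 12.73).
ΣA = 19293.14 mm², ΣAx̄ = 1867628.33 mm³, ΣAȳ = 991000.00 mm³.
x̄ = 1867628.33/19293.14 = 96.80 mm; ȳ = 991000.00/19293.14 = 51.37 mm.

x̄ = 96.80 mm, ȳ = 51.37 mm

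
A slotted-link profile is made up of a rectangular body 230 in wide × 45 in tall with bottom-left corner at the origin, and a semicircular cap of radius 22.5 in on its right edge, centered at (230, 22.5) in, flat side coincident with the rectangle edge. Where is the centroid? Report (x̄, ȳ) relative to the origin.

Part | A | x̄ᵢ | ȳᵢ | A·x̄ᵢ | A·ȳᵢ
rectangular body | 10350.00 | 115.00 | 22.50 | 1190250.00 | 232875.00
semicircular end | 795.22 | 239.55 | 22.50 | 190493.35 | 17892.35
Σ | 11145.22 |  |  | 1380743.35 | 250767.35
x̄ = 1380743.35 / 11145.22 = 123.89 in
ȳ = 250767.35 / 11145.22 = 22.50 in

x̄ = 123.89 in, ȳ = 22.50 in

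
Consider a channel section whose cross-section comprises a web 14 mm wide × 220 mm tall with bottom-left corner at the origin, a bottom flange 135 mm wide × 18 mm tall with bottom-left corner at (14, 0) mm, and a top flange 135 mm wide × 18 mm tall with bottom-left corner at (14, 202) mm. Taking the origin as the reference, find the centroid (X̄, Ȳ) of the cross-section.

web: A = 14 × 220 = 3080.00, centroid at (7.00, 110.00).
bottom flange: A = 135 × 18 = 2430.00, centroid at (81.50, 9.00).
top flange: A = 135 × 18 = 2430.00, centroid at (81.50, 211.00).
ΣA = 7940.00 mm², ΣAX̄ = 417650.00 mm³, ΣAȲ = 873400.00 mm³.
X̄ = 417650.00/7940.00 = 52.60 mm; Ȳ = 873400.00/7940.00 = 110.00 mm.

X̄ = 52.60 mm, Ȳ = 110.00 mm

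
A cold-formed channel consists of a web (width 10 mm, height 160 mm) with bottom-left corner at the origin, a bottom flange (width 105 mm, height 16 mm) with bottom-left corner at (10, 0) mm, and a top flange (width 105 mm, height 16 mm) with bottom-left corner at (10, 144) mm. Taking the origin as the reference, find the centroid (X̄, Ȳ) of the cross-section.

Part | A | x̄ᵢ | ȳᵢ | A·x̄ᵢ | A·ȳᵢ
web | 1600.00 | 5.00 | 80.00 | 8000.00 | 128000.00
bottom flange | 1680.00 | 62.50 | 8.00 | 105000.00 | 13440.00
top flange | 1680.00 | 62.50 | 152.00 | 105000.00 | 255360.00
Σ | 4960.00 |  |  | 218000.00 | 396800.00
X̄ = 218000.00 / 4960.00 = 43.95 mm
Ȳ = 396800.00 / 4960.00 = 80.00 mm

X̄ = 43.95 mm, Ȳ = 80.00 mm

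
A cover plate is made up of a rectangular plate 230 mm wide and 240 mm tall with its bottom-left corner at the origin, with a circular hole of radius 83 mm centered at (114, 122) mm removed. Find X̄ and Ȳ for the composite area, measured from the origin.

X̄ = 115.64 mm, Ȳ = 118.71 mm

plate: A = 230 × 240 = 55200.00, centroid at (115.00, 120.00).
hole: A = −π·83² = -21642.43, centroid at (114.00, 122.00).
ΣA = 33557.57 mm², ΣAX̄ = 3880762.78 mm³, ΣAȲ = 3983623.32 mm³.
X̄ = 3880762.78/33557.57 = 115.64 mm; Ȳ = 3983623.32/33557.57 = 118.71 mm.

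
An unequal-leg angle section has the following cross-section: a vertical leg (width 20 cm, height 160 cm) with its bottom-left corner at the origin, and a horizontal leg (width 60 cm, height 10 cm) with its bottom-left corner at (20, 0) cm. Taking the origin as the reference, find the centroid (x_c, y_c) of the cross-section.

x_c = 16.32 cm, y_c = 68.16 cm

vertical leg: A = 20 × 160 = 3200.00, centroid at (10.00, 80.00).
horizontal leg: A = 60 × 10 = 600.00, centroid at (50.00, 5.00).
ΣA = 3800.00 cm², ΣAx_c = 62000.00 cm³, ΣAy_c = 259000.00 cm³.
x_c = 62000.00/3800.00 = 16.32 cm; y_c = 259000.00/3800.00 = 68.16 cm.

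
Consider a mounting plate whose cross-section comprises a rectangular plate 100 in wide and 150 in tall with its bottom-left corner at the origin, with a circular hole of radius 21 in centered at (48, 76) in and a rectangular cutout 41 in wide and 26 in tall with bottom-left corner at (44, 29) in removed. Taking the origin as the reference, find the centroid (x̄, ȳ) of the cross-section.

plate: A = 100 × 150 = 15000.00, centroid at (50.00, 75.00).
hole 1: A = −π·21² = -1385.44, centroid at (48.00, 76.00).
hole 2: A = −(41 × 26) = -1066.00, centroid at (64.50, 42.00).
ΣA = 12548.56 in²
ΣAx̄ = (15000.00)(50.00) + (-1385.44)(48.00) + (-1066.00)(64.50) = 614741.77 in³
ΣAȳ = (15000.00)(75.00) + (-1385.44)(76.00) + (-1066.00)(42.00) = 974934.38 in³
x̄ = 614741.77 / 12548.56 = 48.99 in
ȳ = 974934.38 / 12548.56 = 77.69 in

x̄ = 48.99 in, ȳ = 77.69 in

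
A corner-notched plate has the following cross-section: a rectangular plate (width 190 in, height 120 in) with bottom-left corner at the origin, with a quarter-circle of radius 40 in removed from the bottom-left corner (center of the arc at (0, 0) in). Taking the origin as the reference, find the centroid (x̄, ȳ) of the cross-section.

plate: A = 190 × 120 = 22800.00, centroid at (95.00, 60.00).
removed quarter-circle: A = −¼π·40² = -1256.64, centroid at (16.98, 16.98).
ΣA = 21543.36 in², ΣAx̄ = 2144666.67 in³, ΣAȳ = 1346666.67 in³.
x̄ = 2144666.67/21543.36 = 99.55 in; ȳ = 1346666.67/21543.36 = 62.51 in.

x̄ = 99.55 in, ȳ = 62.51 in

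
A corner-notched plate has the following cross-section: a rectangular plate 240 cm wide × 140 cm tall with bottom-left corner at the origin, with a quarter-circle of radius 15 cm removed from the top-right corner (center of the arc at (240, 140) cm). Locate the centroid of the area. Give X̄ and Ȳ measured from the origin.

X̄ = 119.40 cm, Ȳ = 69.66 cm

plate: A = 240 × 140 = 33600.00, centroid at (120.00, 70.00).
removed quarter-circle: A = −¼π·15² = -176.71, centroid at (233.63, 133.63).
ΣA = 33423.29 cm²
ΣAX̄ = (33600.00)(120.00) + (-176.71)(233.63) = 3990713.50 cm³
ΣAȲ = (33600.00)(70.00) + (-176.71)(133.63) = 2328384.96 cm³
X̄ = 3990713.50 / 33423.29 = 119.40 cm
Ȳ = 2328384.96 / 33423.29 = 69.66 cm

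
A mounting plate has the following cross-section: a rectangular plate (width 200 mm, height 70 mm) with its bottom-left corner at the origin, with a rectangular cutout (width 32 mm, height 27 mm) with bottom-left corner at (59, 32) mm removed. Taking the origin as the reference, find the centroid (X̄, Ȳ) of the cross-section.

X̄ = 101.64 mm, Ȳ = 34.31 mm

Part | A | x̄ᵢ | ȳᵢ | A·x̄ᵢ | A·ȳᵢ
plate | 14000.00 | 100.00 | 35.00 | 1400000.00 | 490000.00
hole | -864.00 | 75.00 | 45.50 | -64800.00 | -39312.00
Σ | 13136.00 |  |  | 1335200.00 | 450688.00
X̄ = 1335200.00 / 13136.00 = 101.64 mm
Ȳ = 450688.00 / 13136.00 = 34.31 mm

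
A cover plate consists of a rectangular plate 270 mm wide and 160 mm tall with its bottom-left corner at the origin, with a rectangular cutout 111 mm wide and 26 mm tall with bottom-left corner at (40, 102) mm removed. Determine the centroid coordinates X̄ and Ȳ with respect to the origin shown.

X̄ = 137.83 mm, Ȳ = 77.49 mm

plate: A = 270 × 160 = 43200.00, centroid at (135.00, 80.00).
hole: A = −(111 × 26) = -2886.00, centroid at (95.50, 115.00).
ΣA = 40314.00 mm², ΣAX̄ = 5556387.00 mm³, ΣAȲ = 3124110.00 mm³.
X̄ = 5556387.00/40314.00 = 137.83 mm; Ȳ = 3124110.00/40314.00 = 77.49 mm.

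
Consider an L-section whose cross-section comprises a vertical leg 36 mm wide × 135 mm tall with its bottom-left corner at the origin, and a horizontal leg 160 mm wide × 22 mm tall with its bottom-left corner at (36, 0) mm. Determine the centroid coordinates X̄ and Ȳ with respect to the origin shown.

X̄ = 59.16 mm, Ȳ = 43.77 mm

Part | A | x̄ᵢ | ȳᵢ | A·x̄ᵢ | A·ȳᵢ
vertical leg | 4860.00 | 18.00 | 67.50 | 87480.00 | 328050.00
horizontal leg | 3520.00 | 116.00 | 11.00 | 408320.00 | 38720.00
Σ | 8380.00 |  |  | 495800.00 | 366770.00
X̄ = 495800.00 / 8380.00 = 59.16 mm
Ȳ = 366770.00 / 8380.00 = 43.77 mm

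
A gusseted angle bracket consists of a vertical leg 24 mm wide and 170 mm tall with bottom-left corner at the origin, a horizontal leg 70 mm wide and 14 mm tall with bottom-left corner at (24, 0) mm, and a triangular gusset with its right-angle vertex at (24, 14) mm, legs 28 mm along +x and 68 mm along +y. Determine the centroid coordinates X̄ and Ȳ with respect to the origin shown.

Part | A | x̄ᵢ | ȳᵢ | A·x̄ᵢ | A·ȳᵢ
vertical leg | 4080.00 | 12.00 | 85.00 | 48960.00 | 346800.00
horizontal leg | 980.00 | 59.00 | 7.00 | 57820.00 | 6860.00
gusset | 952.00 | 33.33 | 36.67 | 31733.33 | 34906.67
Σ | 6012.00 |  |  | 138513.33 | 388566.67
X̄ = 138513.33 / 6012.00 = 23.04 mm
Ȳ = 388566.67 / 6012.00 = 64.63 mm

X̄ = 23.04 mm, Ȳ = 64.63 mm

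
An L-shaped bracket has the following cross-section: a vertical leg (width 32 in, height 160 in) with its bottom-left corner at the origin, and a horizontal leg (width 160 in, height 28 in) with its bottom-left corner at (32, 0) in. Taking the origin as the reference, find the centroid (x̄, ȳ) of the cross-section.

x̄ = 60.80 in, ȳ = 49.20 in

Part | A | x̄ᵢ | ȳᵢ | A·x̄ᵢ | A·ȳᵢ
vertical leg | 5120.00 | 16.00 | 80.00 | 81920.00 | 409600.00
horizontal leg | 4480.00 | 112.00 | 14.00 | 501760.00 | 62720.00
Σ | 9600.00 |  |  | 583680.00 | 472320.00
x̄ = 583680.00 / 9600.00 = 60.80 in
ȳ = 472320.00 / 9600.00 = 49.20 in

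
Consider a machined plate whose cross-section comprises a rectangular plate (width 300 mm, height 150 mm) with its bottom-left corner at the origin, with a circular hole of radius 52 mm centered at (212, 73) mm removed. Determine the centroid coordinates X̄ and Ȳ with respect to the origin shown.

X̄ = 135.57 mm, Ȳ = 75.47 mm

plate: A = 300 × 150 = 45000.00, centroid at (150.00, 75.00).
hole: A = −π·52² = -8494.87, centroid at (212.00, 73.00).
ΣA = 36505.13 mm²
ΣAX̄ = (45000.00)(150.00) + (-8494.87)(212.00) = 4949088.29 mm³
ΣAȲ = (45000.00)(75.00) + (-8494.87)(73.00) = 2754874.74 mm³
X̄ = 4949088.29 / 36505.13 = 135.57 mm
Ȳ = 2754874.74 / 36505.13 = 75.47 mm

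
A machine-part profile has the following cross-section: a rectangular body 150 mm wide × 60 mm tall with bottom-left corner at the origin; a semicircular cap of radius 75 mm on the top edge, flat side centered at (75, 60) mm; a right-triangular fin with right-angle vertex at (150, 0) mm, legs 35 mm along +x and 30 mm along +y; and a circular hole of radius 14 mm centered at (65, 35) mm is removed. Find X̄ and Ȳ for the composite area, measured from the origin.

rectangular body: A = 150 × 60 = 9000.00, centroid at (75.00, 30.00).
semicircular top: A = ½π·75² = 8835.73, centroid at (75.00, 91.83).
triangular fin: A = ½·35·30 = 525.00, centroid at (161.67, 10.00).
hole: A = −π·14² = -615.75, centroid at (65.00, 35.00).
ΣA = 17744.98 mm²
ΣAX̄ = (9000.00)(75.00) + (8835.73)(75.00) + (525.00)(161.67) + (-615.75)(65.00) = 1382530.81 mm³
ΣAȲ = (9000.00)(30.00) + (8835.73)(91.83) + (525.00)(10.00) + (-615.75)(35.00) = 1065092.43 mm³
X̄ = 1382530.81 / 17744.98 = 77.91 mm
Ȳ = 1065092.43 / 17744.98 = 60.02 mm

X̄ = 77.91 mm, Ȳ = 60.02 mm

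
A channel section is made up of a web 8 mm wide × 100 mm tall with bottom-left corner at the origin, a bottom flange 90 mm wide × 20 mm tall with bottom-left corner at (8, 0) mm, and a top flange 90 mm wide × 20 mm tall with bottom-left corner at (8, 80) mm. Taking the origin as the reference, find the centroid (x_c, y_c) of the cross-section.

x_c = 44.09 mm, y_c = 50.00 mm

Part | A | x̄ᵢ | ȳᵢ | A·x̄ᵢ | A·ȳᵢ
web | 800.00 | 4.00 | 50.00 | 3200.00 | 40000.00
bottom flange | 1800.00 | 53.00 | 10.00 | 95400.00 | 18000.00
top flange | 1800.00 | 53.00 | 90.00 | 95400.00 | 162000.00
Σ | 4400.00 |  |  | 194000.00 | 220000.00
x_c = 194000.00 / 4400.00 = 44.09 mm
y_c = 220000.00 / 4400.00 = 50.00 mm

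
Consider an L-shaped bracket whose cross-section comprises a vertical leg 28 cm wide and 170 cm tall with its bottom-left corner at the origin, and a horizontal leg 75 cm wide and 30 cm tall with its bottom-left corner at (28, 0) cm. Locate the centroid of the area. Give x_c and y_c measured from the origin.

vertical leg: A = 28 × 170 = 4760.00, centroid at (14.00, 85.00).
horizontal leg: A = 75 × 30 = 2250.00, centroid at (65.50, 15.00).
ΣA = 7010.00 cm², ΣAx_c = 214015.00 cm³, ΣAy_c = 438350.00 cm³.
x_c = 214015.00/7010.00 = 30.53 cm; y_c = 438350.00/7010.00 = 62.53 cm.

x_c = 30.53 cm, y_c = 62.53 cm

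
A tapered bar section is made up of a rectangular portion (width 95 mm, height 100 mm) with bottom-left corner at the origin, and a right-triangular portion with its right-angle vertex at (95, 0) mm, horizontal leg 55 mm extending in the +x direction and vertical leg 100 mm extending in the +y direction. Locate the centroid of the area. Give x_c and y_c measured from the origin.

rectangular portion: A = 95 × 100 = 9500.00, centroid at (47.50, 50.00).
triangular portion: A = ½·55·100 = 2750.00, centroid at (113.33, 33.33).
ΣA = 12250.00 mm², ΣAx_c = 762916.67 mm³, ΣAy_c = 566666.67 mm³.
x_c = 762916.67/12250.00 = 62.28 mm; y_c = 566666.67/12250.00 = 46.26 mm.

x_c = 62.28 mm, y_c = 46.26 mm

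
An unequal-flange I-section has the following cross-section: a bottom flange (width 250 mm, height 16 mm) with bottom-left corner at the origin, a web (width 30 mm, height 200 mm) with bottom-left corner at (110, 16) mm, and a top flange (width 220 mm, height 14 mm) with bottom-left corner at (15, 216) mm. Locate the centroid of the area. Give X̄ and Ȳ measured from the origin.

X̄ = 125.00 mm, Ȳ = 108.17 mm

bottom flange: A = 250 × 16 = 4000.00, centroid at (125.00, 8.00).
web: A = 30 × 200 = 6000.00, centroid at (125.00, 116.00).
top flange: A = 220 × 14 = 3080.00, centroid at (125.00, 223.00).
ΣA = 13080.00 mm²
ΣAX̄ = (4000.00)(125.00) + (6000.00)(125.00) + (3080.00)(125.00) = 1635000.00 mm³
ΣAȲ = (4000.00)(8.00) + (6000.00)(116.00) + (3080.00)(223.00) = 1414840.00 mm³
X̄ = 1635000.00 / 13080.00 = 125.00 mm
Ȳ = 1414840.00 / 13080.00 = 108.17 mm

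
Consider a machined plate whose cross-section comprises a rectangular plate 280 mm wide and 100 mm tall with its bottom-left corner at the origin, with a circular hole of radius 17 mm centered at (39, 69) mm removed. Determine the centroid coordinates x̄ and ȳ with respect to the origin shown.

x̄ = 143.38 mm, ȳ = 49.36 mm

plate: A = 280 × 100 = 28000.00, centroid at (140.00, 50.00).
hole: A = −π·17² = -907.92, centroid at (39.00, 69.00).
ΣA = 27092.08 mm², ΣAx̄ = 3884591.11 mm³, ΣAȳ = 1337353.50 mm³.
x̄ = 3884591.11/27092.08 = 143.38 mm; ȳ = 1337353.50/27092.08 = 49.36 mm.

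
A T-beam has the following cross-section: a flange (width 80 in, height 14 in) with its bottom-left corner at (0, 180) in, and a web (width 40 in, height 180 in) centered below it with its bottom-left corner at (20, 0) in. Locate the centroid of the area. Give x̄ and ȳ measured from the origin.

x̄ = 40.00 in, ȳ = 103.06 in

web: A = 40 × 180 = 7200.00, centroid at (40.00, 90.00).
flange: A = 80 × 14 = 1120.00, centroid at (40.00, 187.00).
ΣA = 8320.00 in², ΣAx̄ = 332800.00 in³, ΣAȳ = 857440.00 in³.
x̄ = 332800.00/8320.00 = 40.00 in; ȳ = 857440.00/8320.00 = 103.06 in.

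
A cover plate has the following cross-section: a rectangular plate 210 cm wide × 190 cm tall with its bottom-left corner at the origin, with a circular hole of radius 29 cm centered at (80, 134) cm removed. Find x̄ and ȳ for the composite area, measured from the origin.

Part | A | x̄ᵢ | ȳᵢ | A·x̄ᵢ | A·ȳᵢ
plate | 39900.00 | 105.00 | 95.00 | 4189500.00 | 3790500.00
hole | -2642.08 | 80.00 | 134.00 | -211366.35 | -354038.64
Σ | 37257.92 |  |  | 3978133.65 | 3436461.36
x̄ = 3978133.65 / 37257.92 = 106.77 cm
ȳ = 3436461.36 / 37257.92 = 92.23 cm

x̄ = 106.77 cm, ȳ = 92.23 cm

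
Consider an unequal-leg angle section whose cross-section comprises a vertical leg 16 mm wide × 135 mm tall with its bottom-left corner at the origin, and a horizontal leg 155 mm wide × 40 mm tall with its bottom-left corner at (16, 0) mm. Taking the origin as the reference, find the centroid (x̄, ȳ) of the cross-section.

Part | A | x̄ᵢ | ȳᵢ | A·x̄ᵢ | A·ȳᵢ
vertical leg | 2160.00 | 8.00 | 67.50 | 17280.00 | 145800.00
horizontal leg | 6200.00 | 93.50 | 20.00 | 579700.00 | 124000.00
Σ | 8360.00 |  |  | 596980.00 | 269800.00
x̄ = 596980.00 / 8360.00 = 71.41 mm
ȳ = 269800.00 / 8360.00 = 32.27 mm

x̄ = 71.41 mm, ȳ = 32.27 mm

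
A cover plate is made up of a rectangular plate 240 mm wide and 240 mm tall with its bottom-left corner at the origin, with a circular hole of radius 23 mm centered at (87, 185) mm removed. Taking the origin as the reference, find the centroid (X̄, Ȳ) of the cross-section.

Part | A | x̄ᵢ | ȳᵢ | A·x̄ᵢ | A·ȳᵢ
plate | 57600.00 | 120.00 | 120.00 | 6912000.00 | 6912000.00
hole | -1661.90 | 87.00 | 185.00 | -144585.52 | -307451.97
Σ | 55938.10 |  |  | 6767414.48 | 6604548.03
X̄ = 6767414.48 / 55938.10 = 120.98 mm
Ȳ = 6604548.03 / 55938.10 = 118.07 mm

X̄ = 120.98 mm, Ȳ = 118.07 mm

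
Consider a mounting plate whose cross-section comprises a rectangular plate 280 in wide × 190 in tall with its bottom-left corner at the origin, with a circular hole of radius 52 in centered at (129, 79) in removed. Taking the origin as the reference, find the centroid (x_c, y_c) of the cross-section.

Part | A | x̄ᵢ | ȳᵢ | A·x̄ᵢ | A·ȳᵢ
plate | 53200.00 | 140.00 | 95.00 | 7448000.00 | 5054000.00
hole | -8494.87 | 129.00 | 79.00 | -1095837.78 | -671094.46
Σ | 44705.13 |  |  | 6352162.22 | 4382905.54
x_c = 6352162.22 / 44705.13 = 142.09 in
y_c = 4382905.54 / 44705.13 = 98.04 in

x_c = 142.09 in, y_c = 98.04 in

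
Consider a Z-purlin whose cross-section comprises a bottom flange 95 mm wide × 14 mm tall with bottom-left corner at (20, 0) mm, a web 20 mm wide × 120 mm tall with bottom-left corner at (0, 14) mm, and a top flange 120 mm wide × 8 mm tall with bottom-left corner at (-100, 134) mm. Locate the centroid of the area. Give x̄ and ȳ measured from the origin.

bottom flange: A = 95 × 14 = 1330.00, centroid at (67.50, 7.00).
web: A = 20 × 120 = 2400.00, centroid at (10.00, 74.00).
top flange: A = 120 × 8 = 960.00, centroid at (-40.00, 138.00).
ΣA = 4690.00 mm²
ΣAx̄ = (1330.00)(67.50) + (2400.00)(10.00) + (960.00)(-40.00) = 75375.00 mm³
ΣAȳ = (1330.00)(7.00) + (2400.00)(74.00) + (960.00)(138.00) = 319390.00 mm³
x̄ = 75375.00 / 4690.00 = 16.07 mm
ȳ = 319390.00 / 4690.00 = 68.10 mm

x̄ = 16.07 mm, ȳ = 68.10 mm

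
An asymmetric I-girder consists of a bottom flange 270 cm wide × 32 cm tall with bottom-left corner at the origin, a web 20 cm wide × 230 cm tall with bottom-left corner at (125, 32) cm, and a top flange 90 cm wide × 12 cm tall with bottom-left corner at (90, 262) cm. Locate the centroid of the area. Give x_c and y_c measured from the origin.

x_c = 135.00 cm, y_c = 77.09 cm

Part | A | x̄ᵢ | ȳᵢ | A·x̄ᵢ | A·ȳᵢ
bottom flange | 8640.00 | 135.00 | 16.00 | 1166400.00 | 138240.00
web | 4600.00 | 135.00 | 147.00 | 621000.00 | 676200.00
top flange | 1080.00 | 135.00 | 268.00 | 145800.00 | 289440.00
Σ | 14320.00 |  |  | 1933200.00 | 1103880.00
x_c = 1933200.00 / 14320.00 = 135.00 cm
y_c = 1103880.00 / 14320.00 = 77.09 cm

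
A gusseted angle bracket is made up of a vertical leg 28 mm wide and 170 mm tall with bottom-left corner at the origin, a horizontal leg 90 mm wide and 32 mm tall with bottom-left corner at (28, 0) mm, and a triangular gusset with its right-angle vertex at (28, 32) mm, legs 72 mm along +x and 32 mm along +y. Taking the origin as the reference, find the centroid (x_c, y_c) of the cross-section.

vertical leg: A = 28 × 170 = 4760.00, centroid at (14.00, 85.00).
horizontal leg: A = 90 × 32 = 2880.00, centroid at (73.00, 16.00).
gusset: A = ½·72·32 = 1152.00, centroid at (52.00, 42.67).
ΣA = 8792.00 mm², ΣAx_c = 336784.00 mm³, ΣAy_c = 499832.00 mm³.
x_c = 336784.00/8792.00 = 38.31 mm; y_c = 499832.00/8792.00 = 56.85 mm.

x_c = 38.31 mm, y_c = 56.85 mm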